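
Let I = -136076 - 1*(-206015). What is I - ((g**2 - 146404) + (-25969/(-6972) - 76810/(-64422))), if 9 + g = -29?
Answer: 16086619482863/74858364 ≈ 2.1489e+5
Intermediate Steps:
g = -38 (g = -9 - 29 = -38)
I = 69939 (I = -136076 + 206015 = 69939)
I - ((g**2 - 146404) + (-25969/(-6972) - 76810/(-64422))) = 69939 - (((-38)**2 - 146404) + (-25969/(-6972) - 76810/(-64422))) = 69939 - ((1444 - 146404) + (-25969*(-1/6972) - 76810*(-1/64422))) = 69939 - (-144960 + (25969/6972 + 38405/32211)) = 69939 - (-144960 + 368082373/74858364) = 69939 - 1*(-10851100363067/74858364) = 69939 + 10851100363067/74858364 = 16086619482863/74858364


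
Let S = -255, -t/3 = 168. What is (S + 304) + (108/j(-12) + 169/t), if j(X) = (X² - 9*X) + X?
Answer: 123769/2520 ≈ 49.115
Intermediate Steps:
t = -504 (t = -3*168 = -504)
j(X) = X² - 8*X
(S + 304) + (108/j(-12) + 169/t) = (-255 + 304) + (108/((-12*(-8 - 12))) + 169/(-504)) = 49 + (108/((-12*(-20))) + 169*(-1/504)) = 49 + (108/240 - 169/504) = 49 + (108*(1/240) - 169/504) = 49 + (9/20 - 169/504) = 49 + 289/2520 = 123769/2520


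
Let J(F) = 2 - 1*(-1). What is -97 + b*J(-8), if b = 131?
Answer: 296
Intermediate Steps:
J(F) = 3 (J(F) = 2 + 1 = 3)
-97 + b*J(-8) = -97 + 131*3 = -97 + 393 = 296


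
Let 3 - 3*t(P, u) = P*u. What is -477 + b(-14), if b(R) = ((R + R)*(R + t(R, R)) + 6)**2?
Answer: 43529311/9 ≈ 4.8366e+6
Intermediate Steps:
t(P, u) = 1 - P*u/3
b(R) = (6 + 2*R*(1 + R - R**2/3))**2 (b(R) = ((R + R)*(R + (1 - R*R/3)) + 6)**2 = ((2*R)*(R + (1 - R**2/3)) + 6)**2 = ((2*R)*(1 + R - R**2/3) + 6)**2 = (2*R*(1 + R - R**2/3) + 6)**2 = (6 + 2*R*(1 + R - R**2/3))**2)
-477 + b(-14) = -477 + 4*(9 + 3*(-14)**2 - 1*(-14)*(-3 + (-14)**2))**2/9 = -477 + 4*(9 + 3*196 - 1*(-14)*(-3 + 196))**2/9 = -477 + 4*(9 + 588 - 1*(-14)*193)**2/9 = -477 + 4*(9 + 588 + 2702)**2/9 = -477 + (4/9)*3299**2 = -477 + (4/9)*10883401 = -477 + 43533604/9 = 43529311/9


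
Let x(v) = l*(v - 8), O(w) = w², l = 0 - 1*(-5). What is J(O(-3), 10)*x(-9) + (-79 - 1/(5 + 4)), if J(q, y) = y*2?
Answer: -16012/9 ≈ -1779.1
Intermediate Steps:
l = 5 (l = 0 + 5 = 5)
J(q, y) = 2*y
x(v) = -40 + 5*v (x(v) = 5*(v - 8) = 5*(-8 + v) = -40 + 5*v)
J(O(-3), 10)*x(-9) + (-79 - 1/(5 + 4)) = (2*10)*(-40 + 5*(-9)) + (-79 - 1/(5 + 4)) = 20*(-40 - 45) + (-79 - 1/9) = 20*(-85) + (-79 - 1*⅑) = -1700 + (-79 - ⅑) = -1700 - 712/9 = -16012/9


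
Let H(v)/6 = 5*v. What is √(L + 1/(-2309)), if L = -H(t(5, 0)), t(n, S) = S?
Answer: I*√2309/2309 ≈ 0.020811*I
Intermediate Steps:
H(v) = 30*v (H(v) = 6*(5*v) = 30*v)
L = 0 (L = -30*0 = -1*0 = 0)
√(L + 1/(-2309)) = √(0 + 1/(-2309)) = √(0 - 1/2309) = √(-1/2309) = I*√2309/2309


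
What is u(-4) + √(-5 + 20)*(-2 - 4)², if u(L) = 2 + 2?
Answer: 4 + 36*√15 ≈ 143.43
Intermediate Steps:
u(L) = 4
u(-4) + √(-5 + 20)*(-2 - 4)² = 4 + √(-5 + 20)*(-2 - 4)² = 4 + √15*(-6)² = 4 + √15*36 = 4 + 36*√15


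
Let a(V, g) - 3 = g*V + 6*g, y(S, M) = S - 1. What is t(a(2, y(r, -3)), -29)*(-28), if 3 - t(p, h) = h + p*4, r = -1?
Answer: -2352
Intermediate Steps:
y(S, M) = -1 + S
a(V, g) = 3 + 6*g + V*g (a(V, g) = 3 + (g*V + 6*g) = 3 + (V*g + 6*g) = 3 + (6*g + V*g) = 3 + 6*g + V*g)
t(p, h) = 3 - h - 4*p (t(p, h) = 3 - (h + p*4) = 3 - (h + 4*p) = 3 + (-h - 4*p) = 3 - h - 4*p)
t(a(2, y(r, -3)), -29)*(-28) = (3 - 1*(-29) - 4*(3 + 6*(-1 - 1) + 2*(-1 - 1)))*(-28) = (3 + 29 - 4*(3 + 6*(-2) + 2*(-2)))*(-28) = (3 + 29 - 4*(3 - 12 - 4))*(-28) = (3 + 29 - 4*(-13))*(-28) = (3 + 29 + 52)*(-28) = 84*(-28) = -2352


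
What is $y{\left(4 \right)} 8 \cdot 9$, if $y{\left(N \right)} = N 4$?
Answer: $1152$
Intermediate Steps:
$y{\left(N \right)} = 4 N$
$y{\left(4 \right)} 8 \cdot 9 = 4 \cdot 4 \cdot 8 \cdot 9 = 16 \cdot 8 \cdot 9 = 128 \cdot 9 = 1152$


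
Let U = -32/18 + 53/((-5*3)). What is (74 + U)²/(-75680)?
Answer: -868571/13932000 ≈ -0.062344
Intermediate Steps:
U = -239/45 (U = -32*1/18 + 53/(-15) = -16/9 + 53*(-1/15) = -16/9 - 53/15 = -239/45 ≈ -5.3111)
(74 + U)²/(-75680) = (74 - 239/45)²/(-75680) = (3091/45)²*(-1/75680) = (9554281/2025)*(-1/75680) = -868571/13932000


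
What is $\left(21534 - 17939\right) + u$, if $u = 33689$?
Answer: $37284$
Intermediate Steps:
$\left(21534 - 17939\right) + u = \left(21534 - 17939\right) + 33689 = 3595 + 33689 = 37284$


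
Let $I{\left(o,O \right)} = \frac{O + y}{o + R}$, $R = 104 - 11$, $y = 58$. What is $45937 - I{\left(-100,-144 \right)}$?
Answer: $\frac{321473}{7} \approx 45925.0$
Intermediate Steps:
$R = 93$
$I{\left(o,O \right)} = \frac{58 + O}{93 + o}$ ($I{\left(o,O \right)} = \frac{O + 58}{o + 93} = \frac{58 + O}{93 + o}$)
$45937 - I{\left(-100,-144 \right)} = 45937 - \frac{58 - 144}{93 - 100} = 45937 - \frac{1}{-7} \left(-86\right) = 45937 - \left(- \frac{1}{7}\right) \left(-86\right) = 45937 - \frac{86}{7} = \frac{321473}{7}$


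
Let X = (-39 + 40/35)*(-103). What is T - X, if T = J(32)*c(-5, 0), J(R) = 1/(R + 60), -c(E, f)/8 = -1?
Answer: -627771/161 ≈ -3899.2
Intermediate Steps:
X = 27295/7 (X = (-39 + 40*(1/35))*(-103) = (-39 + 8/7)*(-103) = -265/7*(-103) = 27295/7 ≈ 3899.3)
c(E, f) = 8 (c(E, f) = -8*(-1) = 8)
J(R) = 1/(60 + R)
T = 2/23 (T = 8/(60 + 32) = 8/92 = (1/92)*8 = 2/23 ≈ 0.086957)
T - X = 2/23 - 1*27295/7 = 2/23 - 27295/7 = -627771/161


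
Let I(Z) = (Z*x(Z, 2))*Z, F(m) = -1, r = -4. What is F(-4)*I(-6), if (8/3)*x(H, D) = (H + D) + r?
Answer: 108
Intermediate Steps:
x(H, D) = -3/2 + 3*D/8 + 3*H/8 (x(H, D) = 3*((H + D) - 4)/8 = 3*((D + H) - 4)/8 = 3*(-4 + D + H)/8 = -3/2 + 3*D/8 + 3*H/8)
I(Z) = Z**2*(-3/4 + 3*Z/8) (I(Z) = (Z*(-3/2 + (3/8)*2 + 3*Z/8))*Z = (Z*(-3/2 + 3/4 + 3*Z/8))*Z = (Z*(-3/4 + 3*Z/8))*Z = Z**2*(-3/4 + 3*Z/8))
F(-4)*I(-6) = -3*(-6)**2*(-2 - 6)/8 = -3*36*(-8)/8 = -1*(-108) = 108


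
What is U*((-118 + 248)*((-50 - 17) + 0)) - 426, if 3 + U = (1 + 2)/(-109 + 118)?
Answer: 68402/3 ≈ 22801.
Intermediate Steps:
U = -8/3 (U = -3 + (1 + 2)/(-109 + 118) = -3 + 3/9 = -3 + 3*(⅑) = -3 + ⅓ = -8/3 ≈ -2.6667)
U*((-118 + 248)*((-50 - 17) + 0)) - 426 = -8*(-118 + 248)*((-50 - 17) + 0)/3 - 426 = -1040*(-67 + 0)/3 - 426 = -1040*(-67)/3 - 426 = -8/3*(-8710) - 426 = 69680/3 - 426 = 68402/3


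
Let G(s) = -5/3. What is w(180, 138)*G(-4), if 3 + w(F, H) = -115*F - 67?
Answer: 103850/3 ≈ 34617.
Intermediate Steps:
w(F, H) = -70 - 115*F (w(F, H) = -3 + (-115*F - 67) = -3 + (-67 - 115*F) = -70 - 115*F)
G(s) = -5/3 (G(s) = -5*1/3 = -5/3)
w(180, 138)*G(-4) = (-70 - 115*180)*(-5/3) = (-70 - 20700)*(-5/3) = -20770*(-5/3) = 103850/3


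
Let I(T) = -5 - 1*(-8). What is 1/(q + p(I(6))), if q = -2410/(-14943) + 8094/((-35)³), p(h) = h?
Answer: 640681125/1904423483 ≈ 0.33642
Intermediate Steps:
I(T) = 3 (I(T) = -5 + 8 = 3)
q = -17619892/640681125 (q = -2410*(-1/14943) + 8094/(-42875) = 2410/14943 + 8094*(-1/42875) = 2410/14943 - 8094/42875 = -17619892/640681125 ≈ -0.027502)
1/(q + p(I(6))) = 1/(-17619892/640681125 + 3) = 1/(1904423483/640681125) = 640681125/1904423483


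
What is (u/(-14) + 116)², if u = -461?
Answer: 4347225/196 ≈ 22180.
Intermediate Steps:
(u/(-14) + 116)² = (-461/(-14) + 116)² = (-461*(-1/14) + 116)² = (461/14 + 116)² = (2085/14)² = 4347225/196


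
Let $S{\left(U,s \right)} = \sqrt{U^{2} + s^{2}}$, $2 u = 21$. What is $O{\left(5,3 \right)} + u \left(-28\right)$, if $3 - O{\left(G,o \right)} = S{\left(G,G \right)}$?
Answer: $-291 - 5 \sqrt{2} \approx -298.07$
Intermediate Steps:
$u = \frac{21}{2}$ ($u = \frac{1}{2} \cdot 21 = \frac{21}{2} \approx 10.5$)
$O{\left(G,o \right)} = 3 - \sqrt{2} \sqrt{G^{2}}$ ($O{\left(G,o \right)} = 3 - \sqrt{G^{2} + G^{2}} = 3 - \sqrt{2 G^{2}} = 3 - \sqrt{2} \sqrt{G^{2}}$)
$O{\left(5,3 \right)} + u \left(-28\right) = \left(3 - \sqrt{2} \sqrt{5^{2}}\right) + \frac{21}{2} \left(-28\right) = \left(3 - \sqrt{2} \sqrt{25}\right) - 294 = \left(3 - \sqrt{2} \cdot 5\right) - 294 = \left(3 - 5 \sqrt{2}\right) - 294 = -291 - 5 \sqrt{2}$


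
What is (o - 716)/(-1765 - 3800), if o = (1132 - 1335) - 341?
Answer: 12/53 ≈ 0.22642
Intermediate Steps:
o = -544 (o = -203 - 341 = -544)
(o - 716)/(-1765 - 3800) = (-544 - 716)/(-1765 - 3800) = -1260/(-5565) = -1260*(-1/5565) = 12/53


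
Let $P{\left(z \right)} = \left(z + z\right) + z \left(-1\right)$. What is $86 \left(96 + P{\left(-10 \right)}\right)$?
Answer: $7396$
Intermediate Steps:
$P{\left(z \right)} = z$ ($P{\left(z \right)} = 2 z - z = z$)
$86 \left(96 + P{\left(-10 \right)}\right) = 86 \left(96 - 10\right) = 86 \cdot 86 = 7396$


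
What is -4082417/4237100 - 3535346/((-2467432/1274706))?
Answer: 2386824306800612057/1306844515900 ≈ 1.8264e+6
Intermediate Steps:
-4082417/4237100 - 3535346/((-2467432/1274706)) = -4082417*1/4237100 - 3535346/((-2467432*1/1274706)) = -4082417/4237100 - 3535346/(-1233716/637353) = -4082417/4237100 - 3535346*(-637353/1233716) = -4082417/4237100 + 1126631689569/616858 = 2386824306800612057/1306844515900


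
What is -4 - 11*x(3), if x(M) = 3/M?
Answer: -15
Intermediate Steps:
-4 - 11*x(3) = -4 - 33/3 = -4 - 11*1 = -4 - 11 = -15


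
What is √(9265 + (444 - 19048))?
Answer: I*√9339 ≈ 96.639*I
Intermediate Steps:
√(9265 + (444 - 19048)) = √(9265 - 18604) = √(-9339) = I*√9339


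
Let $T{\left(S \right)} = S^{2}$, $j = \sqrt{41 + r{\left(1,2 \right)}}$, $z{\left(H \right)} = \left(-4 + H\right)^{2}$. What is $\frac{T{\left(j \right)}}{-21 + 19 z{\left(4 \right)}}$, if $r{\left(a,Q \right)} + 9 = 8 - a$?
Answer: $- \frac{13}{7} \approx -1.8571$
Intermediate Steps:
$r{\left(a,Q \right)} = -1 - a$ ($r{\left(a,Q \right)} = -9 - \left(-8 + a\right) = -1 - a$)
$j = \sqrt{39}$ ($j = \sqrt{41 - 2} = \sqrt{39} \approx 6.245$)
$\frac{T{\left(j \right)}}{-21 + 19 z{\left(4 \right)}} = \frac{\left(\sqrt{39}\right)^{2}}{-21 + 19 \left(-4 + 4\right)^{2}} = \frac{39}{-21 + 19 \cdot 0^{2}} = \frac{39}{-21 + 19 \cdot 0} = \frac{39}{-21 + 0} = \frac{39}{-21} = 39 \left(- \frac{1}{21}\right) = - \frac{13}{7}$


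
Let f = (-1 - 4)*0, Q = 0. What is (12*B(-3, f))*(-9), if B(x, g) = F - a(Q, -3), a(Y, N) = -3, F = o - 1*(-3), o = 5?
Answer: -1188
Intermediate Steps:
f = 0 (f = -5*0 = 0)
F = 8 (F = 5 - 1*(-3) = 5 + 3 = 8)
B(x, g) = 11 (B(x, g) = 8 - 1*(-3) = 8 + 3 = 11)
(12*B(-3, f))*(-9) = (12*11)*(-9) = 132*(-9) = -1188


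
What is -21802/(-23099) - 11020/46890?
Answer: 76774480/108311211 ≈ 0.70883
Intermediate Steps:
-21802/(-23099) - 11020/46890 = -21802*(-1/23099) - 11020*1/46890 = 21802/23099 - 1102/4689 = 76774480/108311211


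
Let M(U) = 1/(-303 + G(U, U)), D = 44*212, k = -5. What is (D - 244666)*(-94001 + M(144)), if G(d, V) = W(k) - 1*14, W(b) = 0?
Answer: 7012676561484/317 ≈ 2.2122e+10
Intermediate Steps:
D = 9328
G(d, V) = -14 (G(d, V) = 0 - 1*14 = 0 - 14 = -14)
M(U) = -1/317 (M(U) = 1/(-303 - 14) = 1/(-317) = -1/317)
(D - 244666)*(-94001 + M(144)) = (9328 - 244666)*(-94001 - 1/317) = -235338*(-29798318/317) = 7012676561484/317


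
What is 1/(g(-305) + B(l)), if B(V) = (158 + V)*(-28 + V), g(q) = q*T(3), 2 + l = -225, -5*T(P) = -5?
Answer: 1/17290 ≈ 5.7837e-5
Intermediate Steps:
T(P) = 1 (T(P) = -⅕*(-5) = 1)
l = -227 (l = -2 - 225 = -227)
g(q) = q (g(q) = q*1 = q)
B(V) = (-28 + V)*(158 + V)
1/(g(-305) + B(l)) = 1/(-305 + (-4424 + (-227)² + 130*(-227))) = 1/(-305 + (-4424 + 51529 - 29510)) = 1/(-305 + 17595) = 1/17290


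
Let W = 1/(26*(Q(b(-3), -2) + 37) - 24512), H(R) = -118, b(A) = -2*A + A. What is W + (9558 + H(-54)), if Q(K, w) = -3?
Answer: 223048319/23628 ≈ 9440.0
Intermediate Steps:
b(A) = -A
W = -1/23628 (W = 1/(26*(-3 + 37) - 24512) = 1/(26*34 - 24512) = 1/(884 - 24512) = 1/(-23628) = -1/23628 ≈ -4.2323e-5)
W + (9558 + H(-54)) = -1/23628 + (9558 - 118) = -1/23628 + 9440 = 223048319/23628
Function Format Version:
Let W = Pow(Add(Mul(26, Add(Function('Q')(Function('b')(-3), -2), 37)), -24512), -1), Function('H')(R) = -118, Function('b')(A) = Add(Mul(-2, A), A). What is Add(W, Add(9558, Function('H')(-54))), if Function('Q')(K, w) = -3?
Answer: Rational(223048319, 23628) ≈ 9440.0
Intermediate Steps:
Function('b')(A) = Mul(-1, A)
W = Rational(-1, 23628) (W = Pow(Add(Mul(26, Add(-3, 37)), -24512), -1) = Pow(Add(Mul(26, 34), -24512), -1) = Pow(Add(884, -24512), -1) = Pow(-23628, -1) = Rational(-1, 23628) ≈ -4.2323e-5)
Add(W, Add(9558, Function('H')(-54))) = Add(Rational(-1, 23628), Add(9558, -118)) = Add(Rational(-1, 23628), 9440) = Rational(223048319, 23628)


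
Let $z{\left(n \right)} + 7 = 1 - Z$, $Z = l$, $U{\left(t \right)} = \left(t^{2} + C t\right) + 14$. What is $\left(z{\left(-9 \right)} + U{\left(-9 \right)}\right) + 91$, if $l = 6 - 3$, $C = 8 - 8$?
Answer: $177$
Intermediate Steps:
$C = 0$ ($C = 8 - 8 = 0$)
$U{\left(t \right)} = 14 + t^{2}$ ($U{\left(t \right)} = \left(t^{2} + 0 t\right) + 14 = \left(t^{2} + 0\right) + 14 = t^{2} + 14 = 14 + t^{2}$)
$l = 3$
$Z = 3$
$z{\left(n \right)} = -9$ ($z{\left(n \right)} = -7 + \left(1 - 3\right) = -7 - 2 = -9$)
$\left(z{\left(-9 \right)} + U{\left(-9 \right)}\right) + 91 = \left(-9 + \left(14 + \left(-9\right)^{2}\right)\right) + 91 = \left(-9 + \left(14 + 81\right)\right) + 91 = \left(-9 + 95\right) + 91 = 86 + 91 = 177$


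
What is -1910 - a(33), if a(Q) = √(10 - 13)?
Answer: -1910 - I*√3 ≈ -1910.0 - 1.732*I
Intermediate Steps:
a(Q) = I*√3 (a(Q) = √(-3) = I*√3)
-1910 - a(33) = -1910 - I*√3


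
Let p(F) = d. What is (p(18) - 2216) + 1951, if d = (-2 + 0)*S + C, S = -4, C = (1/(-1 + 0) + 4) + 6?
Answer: -248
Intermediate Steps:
C = 9 (C = (1/(-1) + 4) + 6 = (-1 + 4) + 6 = 3 + 6 = 9)
d = 17 (d = (-2 + 0)*(-4) + 9 = -2*(-4) + 9 = 8 + 9 = 17)
p(F) = 17
(p(18) - 2216) + 1951 = (17 - 2216) + 1951 = -2199 + 1951 = -248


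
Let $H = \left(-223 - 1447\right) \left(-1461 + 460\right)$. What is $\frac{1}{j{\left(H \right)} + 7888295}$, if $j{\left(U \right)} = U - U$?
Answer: $\frac{1}{7888295} \approx 1.2677 \cdot 10^{-7}$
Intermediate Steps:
$H = 1671670$ ($H = \left(-1670\right) \left(-1001\right) = 1671670$)
$j{\left(U \right)} = 0$
$\frac{1}{j{\left(H \right)} + 7888295} = \frac{1}{0 + 7888295} = \frac{1}{7888295}$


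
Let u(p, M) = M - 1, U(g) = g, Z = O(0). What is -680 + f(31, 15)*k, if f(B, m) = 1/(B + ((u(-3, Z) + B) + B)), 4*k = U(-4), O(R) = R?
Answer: -62561/92 ≈ -680.01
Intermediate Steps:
Z = 0
k = -1 (k = (1/4)*(-4) = -1)
u(p, M) = -1 + M
f(B, m) = 1/(-1 + 3*B) (f(B, m) = 1/(B + (((-1 + 0) + B) + B)) = 1/(B + ((-1 + B) + B)) = 1/(B + (-1 + 2*B)) = 1/(-1 + 3*B))
-680 + f(31, 15)*k = -680 - 1/(-1 + 3*31) = -680 - 1/(-1 + 93) = -680 - 1/92 = -62561/92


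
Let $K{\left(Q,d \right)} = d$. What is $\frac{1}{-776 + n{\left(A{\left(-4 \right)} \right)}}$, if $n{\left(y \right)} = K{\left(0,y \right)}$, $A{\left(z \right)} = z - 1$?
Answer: $- \frac{1}{781} \approx -0.0012804$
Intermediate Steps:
$A{\left(z \right)} = -1 + z$ ($A{\left(z \right)} = z - 1 = -1 + z$)
$n{\left(y \right)} = y$
$\frac{1}{-776 + n{\left(A{\left(-4 \right)} \right)}} = \frac{1}{-776 - 5} = \frac{1}{-781} = - \frac{1}{781}$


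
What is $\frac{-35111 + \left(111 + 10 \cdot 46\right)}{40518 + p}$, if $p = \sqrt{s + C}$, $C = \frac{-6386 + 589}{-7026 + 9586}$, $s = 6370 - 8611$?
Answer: $- \frac{325699891200}{382070822927} + \frac{50240 i \sqrt{57427570}}{382070822927} \approx -0.85246 + 0.00099647 i$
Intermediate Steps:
$s = -2241$
$C = - \frac{5797}{2560} \approx -2.2645$
$p = \frac{i \sqrt{57427570}}{160}$ ($p = \sqrt{-2241 - \frac{5797}{2560}} = \sqrt{- \frac{5742757}{2560}} = \frac{i \sqrt{57427570}}{160} \approx 47.363 i$)
$\frac{-35111 + \left(111 + 10 \cdot 46\right)}{40518 + p} = \frac{-35111 + \left(111 + 10 \cdot 46\right)}{40518 + \frac{i \sqrt{57427570}}{160}} = \frac{-35111 + \left(111 + 460\right)}{40518 + \frac{i \sqrt{57427570}}{160}} = \frac{-35111 + 571}{40518 + \frac{i \sqrt{57427570}}{160}} = - \frac{34540}{40518 + \frac{i \sqrt{57427570}}{160}}$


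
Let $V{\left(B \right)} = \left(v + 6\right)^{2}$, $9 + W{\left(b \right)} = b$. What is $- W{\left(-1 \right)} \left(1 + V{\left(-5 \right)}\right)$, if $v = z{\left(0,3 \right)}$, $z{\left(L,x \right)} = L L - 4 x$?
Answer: $370$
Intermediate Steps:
$W{\left(b \right)} = -9 + b$
$z{\left(L,x \right)} = L^{2} - 4 x$
$v = -12$ ($v = 0^{2} - 12 = 0 - 12 = -12$)
$V{\left(B \right)} = 36$ ($V{\left(B \right)} = \left(-12 + 6\right)^{2} = \left(-6\right)^{2} = 36$)
$- W{\left(-1 \right)} \left(1 + V{\left(-5 \right)}\right) = - (-9 - 1) \left(1 + 36\right) = \left(-1\right) \left(-10\right) 37 = 10 \cdot 37 = 370$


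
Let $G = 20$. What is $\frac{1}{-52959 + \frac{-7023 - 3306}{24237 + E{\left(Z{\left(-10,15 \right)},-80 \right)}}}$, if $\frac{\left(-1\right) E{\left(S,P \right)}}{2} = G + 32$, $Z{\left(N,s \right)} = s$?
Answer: $- \frac{24133}{1278069876} \approx -1.8882 \cdot 10^{-5}$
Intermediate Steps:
$E{\left(S,P \right)} = -104$ ($E{\left(S,P \right)} = - 2 \left(20 + 32\right) = \left(-2\right) 52 = -104$)
$\frac{1}{-52959 + \frac{-7023 - 3306}{24237 + E{\left(Z{\left(-10,15 \right)},-80 \right)}}} = \frac{1}{-52959 + \frac{-7023 - 3306}{24237 - 104}} = \frac{1}{-52959 - \frac{10329}{24133}} = \frac{1}{- \frac{1278069876}{24133}} = - \frac{24133}{1278069876}$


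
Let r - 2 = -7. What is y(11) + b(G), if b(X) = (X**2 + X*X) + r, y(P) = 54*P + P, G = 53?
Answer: 6218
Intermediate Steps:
r = -5 (r = 2 - 7 = -5)
y(P) = 55*P
b(X) = -5 + 2*X**2 (b(X) = (X**2 + X*X) - 5 = (X**2 + X**2) - 5 = 2*X**2 - 5 = -5 + 2*X**2)
y(11) + b(G) = 55*11 + (-5 + 2*53**2) = 605 + (-5 + 2*2809) = 605 + (-5 + 5618) = 605 + 5613 = 6218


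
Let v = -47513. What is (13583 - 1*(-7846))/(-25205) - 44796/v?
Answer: 110927103/1197565165 ≈ 0.092627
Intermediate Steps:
(13583 - 1*(-7846))/(-25205) - 44796/v = (13583 - 1*(-7846))/(-25205) - 44796/(-47513) = (13583 + 7846)*(-1/25205) - 44796*(-1/47513) = 21429*(-1/25205) + 44796/47513 = -21429/25205 + 44796/47513 = 110927103/1197565165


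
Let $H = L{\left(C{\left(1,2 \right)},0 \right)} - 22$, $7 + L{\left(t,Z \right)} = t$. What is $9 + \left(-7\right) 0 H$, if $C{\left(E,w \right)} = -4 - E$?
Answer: $9$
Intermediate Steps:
$L{\left(t,Z \right)} = -7 + t$
$H = -34$ ($H = \left(-7 - 5\right) - 22 = -12 - 22 = -34$)
$9 + \left(-7\right) 0 H = 9 + \left(-7\right) 0 \left(-34\right) = 9 + 0 \left(-34\right) = 9 + 0 = 9$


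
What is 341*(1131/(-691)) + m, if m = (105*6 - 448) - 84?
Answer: -317953/691 ≈ -460.13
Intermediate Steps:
m = 98 (m = (630 - 448) - 84 = 182 - 84 = 98)
341*(1131/(-691)) + m = 341*(1131/(-691)) + 98 = 341*(1131*(-1/691)) + 98 = 341*(-1131/691) + 98 = -385671/691 + 98 = -317953/691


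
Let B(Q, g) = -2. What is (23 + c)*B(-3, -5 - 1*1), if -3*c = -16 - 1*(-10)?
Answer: -50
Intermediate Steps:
c = 2 (c = -(-16 - 1*(-10))/3 = -(-16 + 10)/3 = -⅓*(-6) = 2)
(23 + c)*B(-3, -5 - 1*1) = (23 + 2)*(-2) = 25*(-2) = -50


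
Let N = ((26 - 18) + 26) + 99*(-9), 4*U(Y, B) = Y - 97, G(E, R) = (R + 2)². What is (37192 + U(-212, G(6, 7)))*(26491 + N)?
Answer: 1902799003/2 ≈ 9.5140e+8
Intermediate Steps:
G(E, R) = (2 + R)²
U(Y, B) = -97/4 + Y/4 (U(Y, B) = (Y - 97)/4 = (-97 + Y)/4 = -97/4 + Y/4)
N = -857 (N = (8 + 26) - 891 = 34 - 891 = -857)
(37192 + U(-212, G(6, 7)))*(26491 + N) = (37192 + (-97/4 + (¼)*(-212)))*(26491 - 857) = (37192 + (-97/4 - 53))*25634 = (37192 - 309/4)*25634 = (148459/4)*25634 = 1902799003/2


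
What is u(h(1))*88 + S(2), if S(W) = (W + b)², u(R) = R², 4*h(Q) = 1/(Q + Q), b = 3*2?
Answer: 523/8 ≈ 65.375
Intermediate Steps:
b = 6
h(Q) = 1/(8*Q) (h(Q) = 1/(4*(Q + Q)) = 1/(4*((2*Q))) = (1/(2*Q))/4 = 1/(8*Q))
S(W) = (6 + W)² (S(W) = (W + 6)² = (6 + W)²)
u(h(1))*88 + S(2) = ((⅛)/1)²*88 + (6 + 2)² = ((⅛)*1)²*88 + 8² = (⅛)²*88 + 64 = (1/64)*88 + 64 = 11/8 + 64 = 523/8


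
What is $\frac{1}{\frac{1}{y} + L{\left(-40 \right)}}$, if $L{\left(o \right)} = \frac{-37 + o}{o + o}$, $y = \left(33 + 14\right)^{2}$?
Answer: $\frac{176720}{170173} \approx 1.0385$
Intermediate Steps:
$y = 2209$ ($y = 47^{2} = 2209$)
$L{\left(o \right)} = \frac{-37 + o}{2 o}$
$\frac{1}{\frac{1}{y} + L{\left(-40 \right)}} = \frac{1}{\frac{1}{2209} + \frac{-37 - 40}{2 \left(-40\right)}} = \frac{1}{\frac{1}{2209} + \frac{1}{2} \left(- \frac{1}{40}\right) \left(-77\right)} = \frac{1}{\frac{1}{2209} + \frac{77}{80}} = \frac{1}{\frac{170173}{176720}} = \frac{176720}{170173}$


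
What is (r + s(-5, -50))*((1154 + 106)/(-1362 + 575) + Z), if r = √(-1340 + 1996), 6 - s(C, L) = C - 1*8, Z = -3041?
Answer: -45496013/787 - 9578108*√41/787 ≈ -1.3574e+5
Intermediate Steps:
s(C, L) = 14 - C (s(C, L) = 6 - (C - 1*8) = 6 - (C - 8) = 6 - (-8 + C) = 6 + (8 - C) = 14 - C)
r = 4*√41 (r = √656 = 4*√41 ≈ 25.612)
(r + s(-5, -50))*((1154 + 106)/(-1362 + 575) + Z) = (4*√41 + (14 - 1*(-5)))*((1154 + 106)/(-1362 + 575) - 3041) = (4*√41 + (14 + 5))*(1260/(-787) - 3041) = (4*√41 + 19)*(1260*(-1/787) - 3041) = (19 + 4*√41)*(-1260/787 - 3041) = (19 + 4*√41)*(-2394527/787) = -45496013/787 - 9578108*√41/787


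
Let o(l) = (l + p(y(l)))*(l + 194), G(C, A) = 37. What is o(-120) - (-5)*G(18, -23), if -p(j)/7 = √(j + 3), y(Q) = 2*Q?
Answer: -8695 - 518*I*√237 ≈ -8695.0 - 7974.5*I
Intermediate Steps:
p(j) = -7*√(3 + j) (p(j) = -7*√(j + 3) = -7*√(3 + j))
o(l) = (194 + l)*(l - 7*√(3 + 2*l)) (o(l) = (l - 7*√(3 + 2*l))*(l + 194) = (l - 7*√(3 + 2*l))*(194 + l) = (194 + l)*(l - 7*√(3 + 2*l)))
o(-120) - (-5)*G(18, -23) = ((-120)² - 1358*√(3 + 2*(-120)) + 194*(-120) - 7*(-120)*√(3 + 2*(-120))) - (-5)*37 = (14400 - 1358*√(3 - 240) - 23280 - 7*(-120)*√(3 - 240)) - 1*(-185) = (14400 - 1358*I*√237 - 23280 - 7*(-120)*√(-237)) + 185 = (14400 - 1358*I*√237 - 23280 - 7*(-120)*I*√237) + 185 = (14400 - 1358*I*√237 - 23280 + 840*I*√237) + 185 = (-8880 - 518*I*√237) + 185 = -8695 - 518*I*√237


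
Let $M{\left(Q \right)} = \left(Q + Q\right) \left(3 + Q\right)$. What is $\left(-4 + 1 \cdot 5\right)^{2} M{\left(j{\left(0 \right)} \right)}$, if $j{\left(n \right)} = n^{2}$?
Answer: $0$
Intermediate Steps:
$M{\left(Q \right)} = 2 Q \left(3 + Q\right)$
$\left(-4 + 1 \cdot 5\right)^{2} M{\left(j{\left(0 \right)} \right)} = \left(-4 + 1 \cdot 5\right)^{2} \cdot 2 \cdot 0^{2} \left(3 + 0^{2}\right) = \left(-4 + 5\right)^{2} \cdot 2 \cdot 0 \left(3 + 0\right) = 1^{2} \cdot 2 \cdot 0 \cdot 3 = 1 \cdot 0 = 0$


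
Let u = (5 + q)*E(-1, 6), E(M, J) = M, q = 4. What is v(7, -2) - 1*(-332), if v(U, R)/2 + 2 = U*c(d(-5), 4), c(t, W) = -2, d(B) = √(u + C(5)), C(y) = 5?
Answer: 300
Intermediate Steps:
u = -9 (u = (5 + 4)*(-1) = 9*(-1) = -9)
d(B) = 2*I (d(B) = √(-9 + 5) = √(-4) = 2*I)
v(U, R) = -4 - 4*U (v(U, R) = -4 + 2*(U*(-2)) = -4 + 2*(-2*U) = -4 - 4*U)
v(7, -2) - 1*(-332) = (-4 - 4*7) - 1*(-332) = (-4 - 28) + 332 = -32 + 332 = 300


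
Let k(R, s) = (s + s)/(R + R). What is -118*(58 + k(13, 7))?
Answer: -89798/13 ≈ -6907.5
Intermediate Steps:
k(R, s) = s/R (k(R, s) = (2*s)/((2*R)) = (2*s)*(1/(2*R)) = s/R)
-118*(58 + k(13, 7)) = -118*(58 + 7/13) = -118*761/13 = -89798/13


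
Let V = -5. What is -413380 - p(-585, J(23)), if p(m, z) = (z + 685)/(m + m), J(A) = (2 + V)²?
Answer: -241826953/585 ≈ -4.1338e+5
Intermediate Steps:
J(A) = 9 (J(A) = (2 - 5)² = (-3)² = 9)
p(m, z) = (685 + z)/(2*m) (p(m, z) = (685 + z)/((2*m)) = (685 + z)*(1/(2*m)) = (685 + z)/(2*m))
-413380 - p(-585, J(23)) = -413380 - (685 + 9)/(2*(-585)) = -413380 - (-1)*694/(2*585) = -413380 - 1*(-347/585) = -413380 + 347/585 = -241826953/585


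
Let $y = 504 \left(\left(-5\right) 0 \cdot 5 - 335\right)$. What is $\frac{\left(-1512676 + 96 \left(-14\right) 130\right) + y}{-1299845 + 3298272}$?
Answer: $- \frac{1856236}{1998427} \approx -0.92885$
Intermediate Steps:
$y = -168840$ ($y = 504 \left(0 \cdot 5 - 335\right) = 504 \left(0 - 335\right) = 504 \left(-335\right) = -168840$)
$\frac{\left(-1512676 + 96 \left(-14\right) 130\right) + y}{-1299845 + 3298272} = \frac{\left(-1512676 + 96 \left(-14\right) 130\right) - 168840}{-1299845 + 3298272} = \frac{\left(-1512676 - 174720\right) - 168840}{1998427} = \left(\left(-1512676 - 174720\right) - 168840\right) \frac{1}{1998427} = \left(-1687396 - 168840\right) \frac{1}{1998427} = \left(-1856236\right) \frac{1}{1998427} = - \frac{1856236}{1998427}$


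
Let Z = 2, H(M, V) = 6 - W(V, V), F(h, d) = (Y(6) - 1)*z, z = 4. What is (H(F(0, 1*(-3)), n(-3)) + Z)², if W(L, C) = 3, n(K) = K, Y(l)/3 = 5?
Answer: 25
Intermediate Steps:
Y(l) = 15 (Y(l) = 3*5 = 15)
F(h, d) = 56 (F(h, d) = (15 - 1)*4 = 14*4 = 56)
H(M, V) = 3 (H(M, V) = 6 - 1*3 = 6 - 3 = 3)
(H(F(0, 1*(-3)), n(-3)) + Z)² = (3 + 2)² = 5² = 25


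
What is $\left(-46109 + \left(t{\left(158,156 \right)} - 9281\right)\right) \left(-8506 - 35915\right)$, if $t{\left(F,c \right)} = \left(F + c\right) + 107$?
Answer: $2441777949$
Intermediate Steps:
$t{\left(F,c \right)} = 107 + F + c$
$\left(-46109 + \left(t{\left(158,156 \right)} - 9281\right)\right) \left(-8506 - 35915\right) = \left(-46109 + \left(\left(107 + 158 + 156\right) - 9281\right)\right) \left(-8506 - 35915\right) = \left(-46109 + \left(421 - 9281\right)\right) \left(-44421\right) = \left(-46109 - 8860\right) \left(-44421\right) = \left(-54969\right) \left(-44421\right) = 2441777949$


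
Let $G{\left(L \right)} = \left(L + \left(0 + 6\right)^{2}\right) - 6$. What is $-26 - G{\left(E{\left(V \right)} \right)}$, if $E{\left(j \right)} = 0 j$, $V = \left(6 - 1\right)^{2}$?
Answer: $-56$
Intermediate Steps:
$V = 25$ ($V = 5^{2} = 25$)
$E{\left(j \right)} = 0$
$G{\left(L \right)} = 30 + L$ ($G{\left(L \right)} = \left(L + 6^{2}\right) - 6 = \left(L + 36\right) - 6 = \left(36 + L\right) - 6 = 30 + L$)
$-26 - G{\left(E{\left(V \right)} \right)} = -26 - \left(30 + 0\right) = -26 - 30 = -56$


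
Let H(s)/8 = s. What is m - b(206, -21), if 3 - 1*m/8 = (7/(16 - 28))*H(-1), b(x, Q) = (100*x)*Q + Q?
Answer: 1297823/3 ≈ 4.3261e+5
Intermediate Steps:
H(s) = 8*s
b(x, Q) = Q + 100*Q*x (b(x, Q) = 100*Q*x + Q = Q + 100*Q*x)
m = -40/3 (m = 24 - 8*7/(16 - 28)*8*(-1) = 24 - 8*7/(-12)*(-8) = 24 - 8*(-1/12*7)*(-8) = 24 - (-14)*(-8)/3 = 24 - 8*14/3 = 24 - 112/3 = -40/3 ≈ -13.333)
m - b(206, -21) = -40/3 - (-21)*(1 + 100*206) = -40/3 - (-21)*(1 + 20600) = -40/3 - (-21)*20601 = -40/3 - 1*(-432621) = -40/3 + 432621 = 1297823/3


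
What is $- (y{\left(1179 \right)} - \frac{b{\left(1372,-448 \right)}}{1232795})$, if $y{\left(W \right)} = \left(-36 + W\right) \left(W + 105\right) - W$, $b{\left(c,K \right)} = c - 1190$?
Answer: $- \frac{1807811270053}{1232795} \approx -1.4664 \cdot 10^{6}$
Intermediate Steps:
$b{\left(c,K \right)} = -1190 + c$
$y{\left(W \right)} = - W + \left(-36 + W\right) \left(105 + W\right)$ ($y{\left(W \right)} = \left(-36 + W\right) \left(105 + W\right) - W = - W + \left(-36 + W\right) \left(105 + W\right)$)
$- (y{\left(1179 \right)} - \frac{b{\left(1372,-448 \right)}}{1232795}) = - (\left(-3780 + 1179^{2} + 68 \cdot 1179\right) - \frac{-1190 + 1372}{1232795}) = - (\left(-3780 + 1390041 + 80172\right) - 182 \cdot \frac{1}{1232795}) = - (1466433 - \frac{182}{1232795}) = \left(-1\right) \frac{1807811270053}{1232795} = - \frac{1807811270053}{1232795}$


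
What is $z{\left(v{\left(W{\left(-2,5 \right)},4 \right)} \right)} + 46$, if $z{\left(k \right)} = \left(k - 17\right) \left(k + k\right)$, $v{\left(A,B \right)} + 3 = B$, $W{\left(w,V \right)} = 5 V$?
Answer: $14$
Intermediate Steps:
$v{\left(A,B \right)} = -3 + B$
$z{\left(k \right)} = 2 k \left(-17 + k\right)$ ($z{\left(k \right)} = \left(-17 + k\right) 2 k = 2 k \left(-17 + k\right)$)
$z{\left(v{\left(W{\left(-2,5 \right)},4 \right)} \right)} + 46 = 2 \left(-3 + 4\right) \left(-17 + \left(-3 + 4\right)\right) + 46 = 2 \cdot 1 \left(-17 + 1\right) + 46 = 2 \cdot 1 \left(-16\right) + 46 = -32 + 46 = 14$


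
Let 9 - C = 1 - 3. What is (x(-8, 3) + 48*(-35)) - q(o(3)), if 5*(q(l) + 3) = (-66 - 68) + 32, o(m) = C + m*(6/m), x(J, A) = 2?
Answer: -8273/5 ≈ -1654.6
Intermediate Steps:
C = 11 (C = 9 - (1 - 3) = 9 - 1*(-2) = 9 + 2 = 11)
o(m) = 17 (o(m) = 11 + m*(6/m) = 11 + 6 = 17)
q(l) = -117/5 (q(l) = -3 + ((-66 - 68) + 32)/5 = -3 + (-134 + 32)/5 = -3 + (1/5)*(-102) = -3 - 102/5 = -117/5)
(x(-8, 3) + 48*(-35)) - q(o(3)) = (2 + 48*(-35)) - 1*(-117/5) = (2 - 1680) + 117/5 = -1678 + 117/5 = -8273/5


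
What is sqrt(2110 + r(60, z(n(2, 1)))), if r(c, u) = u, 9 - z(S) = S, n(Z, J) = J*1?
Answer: sqrt(2118) ≈ 46.022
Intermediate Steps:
n(Z, J) = J
z(S) = 9 - S
sqrt(2110 + r(60, z(n(2, 1)))) = sqrt(2110 + (9 - 1*1)) = sqrt(2110 + (9 - 1)) = sqrt(2110 + 8) = sqrt(2118)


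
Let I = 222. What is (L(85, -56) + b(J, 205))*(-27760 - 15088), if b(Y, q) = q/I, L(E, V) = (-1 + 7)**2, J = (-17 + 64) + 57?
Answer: -175612528/111 ≈ -1.5821e+6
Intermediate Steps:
J = 104 (J = 47 + 57 = 104)
L(E, V) = 36 (L(E, V) = 6**2 = 36)
b(Y, q) = q/222
(L(85, -56) + b(J, 205))*(-27760 - 15088) = (36 + (1/222)*205)*(-27760 - 15088) = (36 + 205/222)*(-42848) = (8197/222)*(-42848) = -175612528/111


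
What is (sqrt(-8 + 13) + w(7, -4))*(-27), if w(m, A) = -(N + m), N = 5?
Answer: 324 - 27*sqrt(5) ≈ 263.63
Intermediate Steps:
w(m, A) = -5 - m (w(m, A) = -(5 + m) = -5 - m)
(sqrt(-8 + 13) + w(7, -4))*(-27) = (sqrt(-8 + 13) + (-5 - 1*7))*(-27) = (sqrt(5) + (-5 - 7))*(-27) = (sqrt(5) - 12)*(-27) = (-12 + sqrt(5))*(-27) = 324 - 27*sqrt(5)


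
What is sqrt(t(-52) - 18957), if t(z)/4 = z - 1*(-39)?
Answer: I*sqrt(19009) ≈ 137.87*I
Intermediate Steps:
t(z) = 156 + 4*z (t(z) = 4*(z - 1*(-39)) = 4*(z + 39) = 4*(39 + z) = 156 + 4*z)
sqrt(t(-52) - 18957) = sqrt((156 + 4*(-52)) - 18957) = sqrt((156 - 208) - 18957) = sqrt(-52 - 18957) = sqrt(-19009) = I*sqrt(19009)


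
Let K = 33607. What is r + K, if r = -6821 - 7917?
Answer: 18869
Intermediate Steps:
r = -14738
r + K = -14738 + 33607 = 18869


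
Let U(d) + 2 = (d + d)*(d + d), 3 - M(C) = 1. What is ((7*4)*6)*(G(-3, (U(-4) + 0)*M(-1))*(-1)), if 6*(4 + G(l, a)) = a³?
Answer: -53384800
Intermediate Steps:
M(C) = 2 (M(C) = 3 - 1*1 = 3 - 1 = 2)
U(d) = -2 + 4*d² (U(d) = -2 + (d + d)*(d + d) = -2 + (2*d)*(2*d) = -2 + 4*d²)
G(l, a) = -4 + a³/6
((7*4)*6)*(G(-3, (U(-4) + 0)*M(-1))*(-1)) = ((7*4)*6)*((-4 + (((-2 + 4*(-4)²) + 0)*2)³/6)*(-1)) = (28*6)*((-4 + (((-2 + 4*16) + 0)*2)³/6)*(-1)) = 168*((-4 + (((-2 + 64) + 0)*2)³/6)*(-1)) = 168*((-4 + ((62 + 0)*2)³/6)*(-1)) = 168*((-4 + (62*2)³/6)*(-1)) = 168*((-4 + (⅙)*124³)*(-1)) = 168*((-4 + (⅙)*1906624)*(-1)) = 168*((-4 + 953312/3)*(-1)) = 168*((953300/3)*(-1)) = 168*(-953300/3) = -53384800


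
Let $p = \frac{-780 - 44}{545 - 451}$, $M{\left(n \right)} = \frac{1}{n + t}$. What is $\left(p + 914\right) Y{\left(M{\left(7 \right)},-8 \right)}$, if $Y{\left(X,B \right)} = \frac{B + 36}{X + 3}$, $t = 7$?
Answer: $\frac{16678032}{2021} \approx 8252.4$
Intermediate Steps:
$M{\left(n \right)} = \frac{1}{7 + n}$ ($M{\left(n \right)} = \frac{1}{n + 7} = \frac{1}{7 + n}$)
$Y{\left(X,B \right)} = \frac{36 + B}{3 + X}$
$p = - \frac{412}{47}$ ($p = - \frac{824}{94} = \left(-824\right) \frac{1}{94} = - \frac{412}{47} \approx -8.766$)
$\left(p + 914\right) Y{\left(M{\left(7 \right)},-8 \right)} = \left(- \frac{412}{47} + 914\right) \frac{36 - 8}{3 + \frac{1}{7 + 7}} = \frac{42546 \frac{1}{3 + \frac{1}{14}} \cdot 28}{47} = \frac{42546 \frac{1}{\frac{43}{14}} \cdot 28}{47} = \frac{42546 \cdot \frac{14}{43} \cdot 28}{47} = \frac{42546}{47} \cdot \frac{392}{43} = \frac{16678032}{2021}$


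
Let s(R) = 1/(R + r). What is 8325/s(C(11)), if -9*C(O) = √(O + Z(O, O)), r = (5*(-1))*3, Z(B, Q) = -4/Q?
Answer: -124875 - 2775*√143/11 ≈ -1.2789e+5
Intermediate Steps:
r = -15 (r = -5*3 = -15)
C(O) = -√(O - 4/O)/9
s(R) = 1/(-15 + R) (s(R) = 1/(R - 15) = 1/(-15 + R))
8325/s(C(11)) = 8325/(1/(-15 - √(11 - 4/11)/9)) = 8325/(1/(-15 - √143/33)) = 8325*(-15 - √143/33) = -124875 - 2775*√143/11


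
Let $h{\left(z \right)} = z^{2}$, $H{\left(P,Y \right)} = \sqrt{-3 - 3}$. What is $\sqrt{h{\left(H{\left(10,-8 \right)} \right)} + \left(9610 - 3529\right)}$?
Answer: $45 \sqrt{3} \approx 77.942$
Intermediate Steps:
$H{\left(P,Y \right)} = i \sqrt{6}$ ($H{\left(P,Y \right)} = \sqrt{-6} = i \sqrt{6}$)
$\sqrt{h{\left(H{\left(10,-8 \right)} \right)} + \left(9610 - 3529\right)} = \sqrt{\left(i \sqrt{6}\right)^{2} + \left(9610 - 3529\right)} = \sqrt{-6 + \left(9610 - 3529\right)} = \sqrt{-6 + 6081} = \sqrt{6075} = 45 \sqrt{3}$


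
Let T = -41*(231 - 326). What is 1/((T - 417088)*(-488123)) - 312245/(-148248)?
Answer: 20992127969789101/9966663957014424 ≈ 2.1062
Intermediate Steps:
T = 3895 (T = -41*(-95) = 3895)
1/((T - 417088)*(-488123)) - 312245/(-148248) = 1/((3895 - 417088)*(-488123)) - 312245/(-148248) = -1/488123/(-413193) - 312245*(-1/148248) = -1/413193*(-1/488123) + 312245/148248 = 1/201689006739 + 312245/148248 = 20992127969789101/9966663957014424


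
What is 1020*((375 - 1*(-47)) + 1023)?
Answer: 1473900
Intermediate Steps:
1020*((375 - 1*(-47)) + 1023) = 1020*((375 + 47) + 1023) = 1020*(422 + 1023) = 1020*1445 = 1473900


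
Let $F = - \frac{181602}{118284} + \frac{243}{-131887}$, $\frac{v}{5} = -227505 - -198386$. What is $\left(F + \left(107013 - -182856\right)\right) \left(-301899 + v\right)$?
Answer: $- \frac{168629453312343629217}{1300010159} \approx -1.2971 \cdot 10^{11}$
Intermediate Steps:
$v = -145595$ ($v = 5 \left(-227505 - -198386\right) = 5 \left(-227505 + 198386\right) = 5 \left(-29119\right) = -145595$)
$F = - \frac{3996614331}{2600020318}$ ($F = \left(-181602\right) \frac{1}{118284} + 243 \left(- \frac{1}{131887}\right) = - \frac{30267}{19714} - \frac{243}{131887} = - \frac{3996614331}{2600020318} \approx -1.5371$)
$\left(F + \left(107013 - -182856\right)\right) \left(-301899 + v\right) = \left(- \frac{3996614331}{2600020318} + \left(107013 - -182856\right)\right) \left(-301899 - 145595\right) = \left(- \frac{3996614331}{2600020318} + \left(107013 + 182856\right)\right) \left(-447494\right) = \left(- \frac{3996614331}{2600020318} + 289869\right) \left(-447494\right) = \frac{753661292944011}{2600020318} \left(-447494\right) = - \frac{168629453312343629217}{1300010159}$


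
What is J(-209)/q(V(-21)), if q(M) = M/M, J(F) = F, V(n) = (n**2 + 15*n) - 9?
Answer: -209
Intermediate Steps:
V(n) = -9 + n**2 + 15*n
q(M) = 1
J(-209)/q(V(-21)) = -209/1 = -209*1 = -209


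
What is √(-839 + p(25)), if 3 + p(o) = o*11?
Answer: 9*I*√7 ≈ 23.812*I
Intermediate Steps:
p(o) = -3 + 11*o (p(o) = -3 + o*11 = -3 + 11*o)
√(-839 + p(25)) = √(-839 + (-3 + 11*25)) = √(-839 + (-3 + 275)) = √(-839 + 272) = √(-567) = 9*I*√7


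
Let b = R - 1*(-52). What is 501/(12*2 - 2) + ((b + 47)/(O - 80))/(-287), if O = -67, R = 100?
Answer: 21141067/928158 ≈ 22.777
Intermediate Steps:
b = 152 (b = 100 - 1*(-52) = 100 + 52 = 152)
501/(12*2 - 2) + ((b + 47)/(O - 80))/(-287) = 501/(12*2 - 2) + ((152 + 47)/(-67 - 80))/(-287) = 501/(24 - 2) + (199/(-147))*(-1/287) = 501/22 + (199*(-1/147))*(-1/287) = 501*(1/22) - 199/147*(-1/287) = 501/22 + 199/42189 = 21141067/928158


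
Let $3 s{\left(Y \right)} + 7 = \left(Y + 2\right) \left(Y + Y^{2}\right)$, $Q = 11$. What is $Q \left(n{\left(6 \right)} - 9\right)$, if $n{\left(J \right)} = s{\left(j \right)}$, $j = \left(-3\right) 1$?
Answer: $- \frac{440}{3} \approx -146.67$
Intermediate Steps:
$j = -3$
$s{\left(Y \right)} = - \frac{7}{3} + \frac{\left(2 + Y\right) \left(Y + Y^{2}\right)}{3}$ ($s{\left(Y \right)} = - \frac{7}{3} + \frac{\left(Y + 2\right) \left(Y + Y^{2}\right)}{3} = - \frac{7}{3} + \frac{\left(2 + Y\right) \left(Y + Y^{2}\right)}{3}$)
$n{\left(J \right)} = - \frac{13}{3}$ ($n{\left(J \right)} = - \frac{7}{3} + \left(-3\right)^{2} + \frac{\left(-3\right)^{3}}{3} + \frac{2}{3} \left(-3\right) = - \frac{7}{3} + 9 + \frac{1}{3} \left(-27\right) - 2 = - \frac{7}{3} + 9 - 9 - 2 = - \frac{13}{3}$)
$Q \left(n{\left(6 \right)} - 9\right) = 11 \left(- \frac{13}{3} - 9\right) = 11 \left(- \frac{40}{3}\right) = - \frac{440}{3}$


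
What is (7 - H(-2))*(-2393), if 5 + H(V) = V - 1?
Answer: -35895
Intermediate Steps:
H(V) = -6 + V (H(V) = -5 + (V - 1) = -5 + (-1 + V) = -6 + V)
(7 - H(-2))*(-2393) = (7 - (-6 - 2))*(-2393) = (7 - 1*(-8))*(-2393) = (7 + 8)*(-2393) = 15*(-2393) = -35895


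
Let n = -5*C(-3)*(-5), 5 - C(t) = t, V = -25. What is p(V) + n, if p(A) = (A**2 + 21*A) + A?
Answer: 275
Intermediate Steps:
C(t) = 5 - t
p(A) = A**2 + 22*A
n = 200 (n = -5*(5 - 1*(-3))*(-5) = -5*(5 + 3)*(-5) = -5*8*(-5) = -40*(-5) = 200)
p(V) + n = -25*(22 - 25) + 200 = -25*(-3) + 200 = 75 + 200 = 275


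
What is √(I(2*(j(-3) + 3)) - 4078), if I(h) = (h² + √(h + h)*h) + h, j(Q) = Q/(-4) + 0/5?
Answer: √(-16057 + 30*√15)/2 ≈ 63.128*I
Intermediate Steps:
j(Q) = -Q/4 (j(Q) = Q*(-¼) + 0*(⅕) = -Q/4 + 0 = -Q/4)
I(h) = h + h² + √2*h^(3/2) (I(h) = (h² + √(2*h)*h) + h = (h² + (√2*√h)*h) + h = (h² + √2*h^(3/2)) + h = h + h² + √2*h^(3/2))
√(I(2*(j(-3) + 3)) - 4078) = √((2*(-¼*(-3) + 3) + (2*(-¼*(-3) + 3))² + √2*(2*(-¼*(-3) + 3))^(3/2)) - 4078) = √((2*(¾ + 3) + (2*(¾ + 3))² + √2*(2*(¾ + 3))^(3/2)) - 4078) = √((2*(15/4) + (2*(15/4))² + √2*(2*(15/4))^(3/2)) - 4078) = √((15/2 + (15/2)² + √2*(15/2)^(3/2)) - 4078) = √((15/2 + 225/4 + √2*(15*√30/4)) - 4078) = √((15/2 + 225/4 + 15*√15/2) - 4078) = √((255/4 + 15*√15/2) - 4078) = √(-16057/4 + 15*√15/2)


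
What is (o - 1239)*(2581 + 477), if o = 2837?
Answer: 4886684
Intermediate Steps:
(o - 1239)*(2581 + 477) = (2837 - 1239)*(2581 + 477) = 1598*3058 = 4886684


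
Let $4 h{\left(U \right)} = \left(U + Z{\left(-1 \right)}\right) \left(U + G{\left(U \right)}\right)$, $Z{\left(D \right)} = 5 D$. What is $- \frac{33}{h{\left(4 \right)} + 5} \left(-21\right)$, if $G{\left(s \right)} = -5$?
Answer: $132$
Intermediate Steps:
$h{\left(U \right)} = \frac{\left(-5 + U\right)^{2}}{4}$ ($h{\left(U \right)} = \frac{\left(U + 5 \left(-1\right)\right) \left(U - 5\right)}{4} = \frac{\left(U - 5\right) \left(-5 + U\right)}{4} = \frac{\left(-5 + U\right) \left(-5 + U\right)}{4} = \frac{\left(-5 + U\right)^{2}}{4}$)
$- \frac{33}{h{\left(4 \right)} + 5} \left(-21\right) = - \frac{33}{\left(\frac{25}{4} - 10 + \frac{4^{2}}{4}\right) + 5} \left(-21\right) = - \frac{33}{\left(\frac{25}{4} - 10 + \frac{1}{4} \cdot 16\right) + 5} \left(-21\right) = - \frac{33}{\left(\frac{25}{4} - 10 + 4\right) + 5} \left(-21\right) = - \frac{33}{\frac{1}{4} + 5} \left(-21\right) = - \frac{33}{\frac{21}{4}} \left(-21\right) = \left(-33\right) \frac{4}{21} \left(-21\right) = \left(- \frac{44}{7}\right) \left(-21\right) = 132$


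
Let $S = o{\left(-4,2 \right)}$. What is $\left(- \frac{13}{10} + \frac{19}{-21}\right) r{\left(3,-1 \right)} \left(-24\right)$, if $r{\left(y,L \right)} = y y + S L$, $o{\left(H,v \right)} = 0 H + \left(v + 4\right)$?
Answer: $\frac{5556}{35} \approx 158.74$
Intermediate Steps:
$o{\left(H,v \right)} = 4 + v$ ($o{\left(H,v \right)} = 0 + \left(4 + v\right) = 4 + v$)
$S = 6$ ($S = 4 + 2 = 6$)
$r{\left(y,L \right)} = y^{2} + 6 L$ ($r{\left(y,L \right)} = y y + 6 L = y^{2} + 6 L$)
$\left(- \frac{13}{10} + \frac{19}{-21}\right) r{\left(3,-1 \right)} \left(-24\right) = \left(- \frac{13}{10} + \frac{19}{-21}\right) \left(3^{2} + 6 \left(-1\right)\right) \left(-24\right) = \left(\left(-13\right) \frac{1}{10} + 19 \left(- \frac{1}{21}\right)\right) \left(9 - 6\right) \left(-24\right) = \left(- \frac{13}{10} - \frac{19}{21}\right) 3 \left(-24\right) = \left(- \frac{463}{210}\right) 3 \left(-24\right) = \left(- \frac{463}{70}\right) \left(-24\right) = \frac{5556}{35}$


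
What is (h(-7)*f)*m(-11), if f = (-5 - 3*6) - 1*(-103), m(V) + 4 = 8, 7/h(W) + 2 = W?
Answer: -2240/9 ≈ -248.89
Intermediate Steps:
h(W) = 7/(-2 + W)
m(V) = 4 (m(V) = -4 + 8 = 4)
f = 80 (f = (-5 - 18) + 103 = -23 + 103 = 80)
(h(-7)*f)*m(-11) = ((7/(-2 - 7))*80)*4 = ((7/(-9))*80)*4 = ((7*(-1/9))*80)*4 = -7/9*80*4 = -560/9*4 = -2240/9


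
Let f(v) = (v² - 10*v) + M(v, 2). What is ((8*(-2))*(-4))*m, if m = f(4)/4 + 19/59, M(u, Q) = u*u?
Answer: -6336/59 ≈ -107.39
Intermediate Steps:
M(u, Q) = u²
f(v) = -10*v + 2*v² (f(v) = (v² - 10*v) + v² = -10*v + 2*v²)
m = -99/59 (m = (2*4*(-5 + 4))/4 + 19/59 = (2*4*(-1))*(¼) + 19*(1/59) = -8*¼ + 19/59 = -2 + 19/59 = -99/59 ≈ -1.6780)
((8*(-2))*(-4))*m = ((8*(-2))*(-4))*(-99/59) = -16*(-4)*(-99/59) = 64*(-99/59) = -6336/59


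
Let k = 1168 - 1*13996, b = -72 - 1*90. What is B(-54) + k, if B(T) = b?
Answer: -12990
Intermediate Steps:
b = -162 (b = -72 - 90 = -162)
k = -12828 (k = 1168 - 13996 = -12828)
B(T) = -162
B(-54) + k = -162 - 12828 = -12990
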